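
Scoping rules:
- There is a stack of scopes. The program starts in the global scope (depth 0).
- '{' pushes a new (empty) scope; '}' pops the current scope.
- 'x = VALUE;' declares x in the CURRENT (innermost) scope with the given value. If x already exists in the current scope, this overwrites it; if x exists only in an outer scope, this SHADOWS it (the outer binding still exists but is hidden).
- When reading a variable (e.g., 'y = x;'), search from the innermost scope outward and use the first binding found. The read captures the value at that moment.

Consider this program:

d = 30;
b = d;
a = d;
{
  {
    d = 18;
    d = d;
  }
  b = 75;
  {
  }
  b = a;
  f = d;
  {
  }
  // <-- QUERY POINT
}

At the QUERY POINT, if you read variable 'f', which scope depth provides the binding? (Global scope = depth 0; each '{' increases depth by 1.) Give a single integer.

Step 1: declare d=30 at depth 0
Step 2: declare b=(read d)=30 at depth 0
Step 3: declare a=(read d)=30 at depth 0
Step 4: enter scope (depth=1)
Step 5: enter scope (depth=2)
Step 6: declare d=18 at depth 2
Step 7: declare d=(read d)=18 at depth 2
Step 8: exit scope (depth=1)
Step 9: declare b=75 at depth 1
Step 10: enter scope (depth=2)
Step 11: exit scope (depth=1)
Step 12: declare b=(read a)=30 at depth 1
Step 13: declare f=(read d)=30 at depth 1
Step 14: enter scope (depth=2)
Step 15: exit scope (depth=1)
Visible at query point: a=30 b=30 d=30 f=30

Answer: 1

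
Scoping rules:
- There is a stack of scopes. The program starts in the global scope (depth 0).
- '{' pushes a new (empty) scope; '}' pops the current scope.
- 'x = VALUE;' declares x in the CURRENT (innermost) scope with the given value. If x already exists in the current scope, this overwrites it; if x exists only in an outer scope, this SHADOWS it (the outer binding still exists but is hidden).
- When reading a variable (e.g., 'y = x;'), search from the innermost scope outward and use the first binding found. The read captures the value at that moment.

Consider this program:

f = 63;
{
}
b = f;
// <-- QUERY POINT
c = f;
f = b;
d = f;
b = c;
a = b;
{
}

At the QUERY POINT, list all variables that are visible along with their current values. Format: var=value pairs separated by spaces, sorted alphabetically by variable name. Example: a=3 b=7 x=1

Step 1: declare f=63 at depth 0
Step 2: enter scope (depth=1)
Step 3: exit scope (depth=0)
Step 4: declare b=(read f)=63 at depth 0
Visible at query point: b=63 f=63

Answer: b=63 f=63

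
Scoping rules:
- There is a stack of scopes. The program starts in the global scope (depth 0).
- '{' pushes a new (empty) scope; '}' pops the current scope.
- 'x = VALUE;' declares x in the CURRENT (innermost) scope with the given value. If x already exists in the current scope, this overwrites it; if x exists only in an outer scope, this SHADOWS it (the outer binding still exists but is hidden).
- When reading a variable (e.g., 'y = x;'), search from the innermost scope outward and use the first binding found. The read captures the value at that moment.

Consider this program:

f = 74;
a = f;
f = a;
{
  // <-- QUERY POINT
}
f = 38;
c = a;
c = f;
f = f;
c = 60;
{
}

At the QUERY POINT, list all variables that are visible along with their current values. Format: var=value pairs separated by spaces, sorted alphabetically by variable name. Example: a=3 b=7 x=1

Answer: a=74 f=74

Derivation:
Step 1: declare f=74 at depth 0
Step 2: declare a=(read f)=74 at depth 0
Step 3: declare f=(read a)=74 at depth 0
Step 4: enter scope (depth=1)
Visible at query point: a=74 f=74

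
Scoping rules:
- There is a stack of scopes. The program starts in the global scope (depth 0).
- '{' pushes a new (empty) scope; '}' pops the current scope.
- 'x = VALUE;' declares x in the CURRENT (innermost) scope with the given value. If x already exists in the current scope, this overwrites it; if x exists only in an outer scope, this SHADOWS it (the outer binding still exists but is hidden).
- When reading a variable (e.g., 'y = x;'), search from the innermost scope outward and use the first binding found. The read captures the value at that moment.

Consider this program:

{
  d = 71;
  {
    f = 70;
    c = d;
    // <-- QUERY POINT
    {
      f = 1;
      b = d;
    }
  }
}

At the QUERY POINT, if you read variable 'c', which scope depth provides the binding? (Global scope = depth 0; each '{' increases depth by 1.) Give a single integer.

Answer: 2

Derivation:
Step 1: enter scope (depth=1)
Step 2: declare d=71 at depth 1
Step 3: enter scope (depth=2)
Step 4: declare f=70 at depth 2
Step 5: declare c=(read d)=71 at depth 2
Visible at query point: c=71 d=71 f=70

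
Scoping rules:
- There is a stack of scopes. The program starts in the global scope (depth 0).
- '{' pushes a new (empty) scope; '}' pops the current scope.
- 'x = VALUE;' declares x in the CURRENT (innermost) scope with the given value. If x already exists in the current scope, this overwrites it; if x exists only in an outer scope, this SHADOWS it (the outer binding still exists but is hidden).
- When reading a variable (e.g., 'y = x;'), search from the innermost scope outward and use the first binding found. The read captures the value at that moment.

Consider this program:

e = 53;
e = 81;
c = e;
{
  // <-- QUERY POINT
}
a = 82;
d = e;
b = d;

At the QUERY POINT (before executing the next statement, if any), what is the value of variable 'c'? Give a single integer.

Step 1: declare e=53 at depth 0
Step 2: declare e=81 at depth 0
Step 3: declare c=(read e)=81 at depth 0
Step 4: enter scope (depth=1)
Visible at query point: c=81 e=81

Answer: 81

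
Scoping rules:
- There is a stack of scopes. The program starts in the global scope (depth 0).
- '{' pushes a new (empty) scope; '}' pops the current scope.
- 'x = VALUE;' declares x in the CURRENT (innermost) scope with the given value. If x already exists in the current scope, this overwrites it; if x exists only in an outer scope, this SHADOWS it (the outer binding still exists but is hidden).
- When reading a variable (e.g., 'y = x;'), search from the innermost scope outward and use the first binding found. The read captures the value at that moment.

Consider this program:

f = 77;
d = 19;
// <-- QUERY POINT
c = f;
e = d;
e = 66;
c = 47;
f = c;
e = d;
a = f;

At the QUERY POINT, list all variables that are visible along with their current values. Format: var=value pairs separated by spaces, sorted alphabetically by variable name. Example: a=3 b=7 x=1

Answer: d=19 f=77

Derivation:
Step 1: declare f=77 at depth 0
Step 2: declare d=19 at depth 0
Visible at query point: d=19 f=77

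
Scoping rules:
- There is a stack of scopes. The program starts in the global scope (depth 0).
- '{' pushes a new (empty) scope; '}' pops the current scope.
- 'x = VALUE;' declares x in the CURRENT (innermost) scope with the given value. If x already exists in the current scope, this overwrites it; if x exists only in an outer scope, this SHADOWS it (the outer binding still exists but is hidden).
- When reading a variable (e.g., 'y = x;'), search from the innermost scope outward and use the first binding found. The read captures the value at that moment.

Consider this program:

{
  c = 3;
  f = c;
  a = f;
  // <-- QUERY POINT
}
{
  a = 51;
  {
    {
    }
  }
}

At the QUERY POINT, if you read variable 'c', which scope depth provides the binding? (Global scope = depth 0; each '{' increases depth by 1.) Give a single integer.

Step 1: enter scope (depth=1)
Step 2: declare c=3 at depth 1
Step 3: declare f=(read c)=3 at depth 1
Step 4: declare a=(read f)=3 at depth 1
Visible at query point: a=3 c=3 f=3

Answer: 1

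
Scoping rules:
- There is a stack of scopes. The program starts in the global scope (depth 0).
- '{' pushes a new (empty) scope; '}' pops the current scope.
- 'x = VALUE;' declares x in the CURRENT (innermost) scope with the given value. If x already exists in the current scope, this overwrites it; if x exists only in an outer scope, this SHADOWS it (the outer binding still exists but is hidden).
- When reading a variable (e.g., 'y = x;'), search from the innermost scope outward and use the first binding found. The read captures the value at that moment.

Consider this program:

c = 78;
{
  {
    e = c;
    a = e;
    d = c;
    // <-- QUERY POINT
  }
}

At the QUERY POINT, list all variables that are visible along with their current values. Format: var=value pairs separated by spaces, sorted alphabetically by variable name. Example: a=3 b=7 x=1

Step 1: declare c=78 at depth 0
Step 2: enter scope (depth=1)
Step 3: enter scope (depth=2)
Step 4: declare e=(read c)=78 at depth 2
Step 5: declare a=(read e)=78 at depth 2
Step 6: declare d=(read c)=78 at depth 2
Visible at query point: a=78 c=78 d=78 e=78

Answer: a=78 c=78 d=78 e=78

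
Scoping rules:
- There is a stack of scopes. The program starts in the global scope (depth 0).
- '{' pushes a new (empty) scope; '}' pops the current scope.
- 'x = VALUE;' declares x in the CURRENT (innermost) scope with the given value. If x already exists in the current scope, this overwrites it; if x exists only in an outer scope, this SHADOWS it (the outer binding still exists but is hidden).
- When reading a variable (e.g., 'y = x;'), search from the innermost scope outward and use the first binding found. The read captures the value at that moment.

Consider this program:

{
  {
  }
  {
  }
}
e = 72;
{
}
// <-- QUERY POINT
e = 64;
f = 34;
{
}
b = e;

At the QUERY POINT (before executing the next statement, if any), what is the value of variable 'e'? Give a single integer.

Step 1: enter scope (depth=1)
Step 2: enter scope (depth=2)
Step 3: exit scope (depth=1)
Step 4: enter scope (depth=2)
Step 5: exit scope (depth=1)
Step 6: exit scope (depth=0)
Step 7: declare e=72 at depth 0
Step 8: enter scope (depth=1)
Step 9: exit scope (depth=0)
Visible at query point: e=72

Answer: 72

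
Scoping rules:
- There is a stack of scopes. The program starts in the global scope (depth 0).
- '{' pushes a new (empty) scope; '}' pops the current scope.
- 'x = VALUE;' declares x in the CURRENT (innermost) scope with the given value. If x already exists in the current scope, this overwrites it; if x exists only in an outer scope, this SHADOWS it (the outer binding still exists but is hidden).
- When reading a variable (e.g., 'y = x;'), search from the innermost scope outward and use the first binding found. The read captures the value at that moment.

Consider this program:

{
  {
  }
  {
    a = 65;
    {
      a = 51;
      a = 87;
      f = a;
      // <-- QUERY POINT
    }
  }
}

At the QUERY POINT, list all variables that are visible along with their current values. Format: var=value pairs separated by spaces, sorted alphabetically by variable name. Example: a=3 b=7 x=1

Step 1: enter scope (depth=1)
Step 2: enter scope (depth=2)
Step 3: exit scope (depth=1)
Step 4: enter scope (depth=2)
Step 5: declare a=65 at depth 2
Step 6: enter scope (depth=3)
Step 7: declare a=51 at depth 3
Step 8: declare a=87 at depth 3
Step 9: declare f=(read a)=87 at depth 3
Visible at query point: a=87 f=87

Answer: a=87 f=87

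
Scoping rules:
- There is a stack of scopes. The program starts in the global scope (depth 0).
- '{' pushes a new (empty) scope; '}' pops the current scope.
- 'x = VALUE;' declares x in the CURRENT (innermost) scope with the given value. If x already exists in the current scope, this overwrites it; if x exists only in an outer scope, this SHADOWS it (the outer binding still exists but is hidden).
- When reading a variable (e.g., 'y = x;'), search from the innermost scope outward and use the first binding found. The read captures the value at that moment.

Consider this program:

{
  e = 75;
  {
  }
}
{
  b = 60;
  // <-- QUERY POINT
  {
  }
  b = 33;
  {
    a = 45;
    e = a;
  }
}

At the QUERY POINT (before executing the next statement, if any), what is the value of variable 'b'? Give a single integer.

Step 1: enter scope (depth=1)
Step 2: declare e=75 at depth 1
Step 3: enter scope (depth=2)
Step 4: exit scope (depth=1)
Step 5: exit scope (depth=0)
Step 6: enter scope (depth=1)
Step 7: declare b=60 at depth 1
Visible at query point: b=60

Answer: 60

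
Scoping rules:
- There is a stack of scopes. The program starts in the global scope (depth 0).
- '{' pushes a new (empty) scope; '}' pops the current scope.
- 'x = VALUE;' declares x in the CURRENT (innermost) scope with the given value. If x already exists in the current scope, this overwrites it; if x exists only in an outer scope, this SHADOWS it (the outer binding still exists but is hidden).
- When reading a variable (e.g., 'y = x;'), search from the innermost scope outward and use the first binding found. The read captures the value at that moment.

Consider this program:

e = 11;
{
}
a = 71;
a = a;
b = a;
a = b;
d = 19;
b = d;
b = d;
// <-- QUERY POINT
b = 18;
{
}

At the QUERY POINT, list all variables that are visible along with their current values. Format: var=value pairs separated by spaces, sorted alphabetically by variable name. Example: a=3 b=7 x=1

Step 1: declare e=11 at depth 0
Step 2: enter scope (depth=1)
Step 3: exit scope (depth=0)
Step 4: declare a=71 at depth 0
Step 5: declare a=(read a)=71 at depth 0
Step 6: declare b=(read a)=71 at depth 0
Step 7: declare a=(read b)=71 at depth 0
Step 8: declare d=19 at depth 0
Step 9: declare b=(read d)=19 at depth 0
Step 10: declare b=(read d)=19 at depth 0
Visible at query point: a=71 b=19 d=19 e=11

Answer: a=71 b=19 d=19 e=11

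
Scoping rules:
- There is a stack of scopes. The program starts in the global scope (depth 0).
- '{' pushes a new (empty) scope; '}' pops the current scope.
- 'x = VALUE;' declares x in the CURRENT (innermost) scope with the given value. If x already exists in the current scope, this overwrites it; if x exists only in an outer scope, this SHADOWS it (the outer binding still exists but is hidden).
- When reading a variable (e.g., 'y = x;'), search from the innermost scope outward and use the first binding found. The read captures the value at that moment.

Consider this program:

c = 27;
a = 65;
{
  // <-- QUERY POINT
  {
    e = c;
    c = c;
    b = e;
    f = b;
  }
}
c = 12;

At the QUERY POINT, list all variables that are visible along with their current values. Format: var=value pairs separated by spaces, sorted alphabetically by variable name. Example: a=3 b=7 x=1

Answer: a=65 c=27

Derivation:
Step 1: declare c=27 at depth 0
Step 2: declare a=65 at depth 0
Step 3: enter scope (depth=1)
Visible at query point: a=65 c=27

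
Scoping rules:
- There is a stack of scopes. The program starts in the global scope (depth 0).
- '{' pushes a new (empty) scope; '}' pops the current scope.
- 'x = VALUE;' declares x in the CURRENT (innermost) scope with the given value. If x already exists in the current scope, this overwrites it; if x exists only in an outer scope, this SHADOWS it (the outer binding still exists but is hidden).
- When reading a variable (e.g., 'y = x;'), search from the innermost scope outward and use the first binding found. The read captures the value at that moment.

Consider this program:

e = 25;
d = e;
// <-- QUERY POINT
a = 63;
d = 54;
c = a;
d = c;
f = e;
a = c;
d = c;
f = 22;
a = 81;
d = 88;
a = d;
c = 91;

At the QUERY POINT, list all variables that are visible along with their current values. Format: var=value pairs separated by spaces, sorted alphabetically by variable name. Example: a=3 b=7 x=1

Answer: d=25 e=25

Derivation:
Step 1: declare e=25 at depth 0
Step 2: declare d=(read e)=25 at depth 0
Visible at query point: d=25 e=25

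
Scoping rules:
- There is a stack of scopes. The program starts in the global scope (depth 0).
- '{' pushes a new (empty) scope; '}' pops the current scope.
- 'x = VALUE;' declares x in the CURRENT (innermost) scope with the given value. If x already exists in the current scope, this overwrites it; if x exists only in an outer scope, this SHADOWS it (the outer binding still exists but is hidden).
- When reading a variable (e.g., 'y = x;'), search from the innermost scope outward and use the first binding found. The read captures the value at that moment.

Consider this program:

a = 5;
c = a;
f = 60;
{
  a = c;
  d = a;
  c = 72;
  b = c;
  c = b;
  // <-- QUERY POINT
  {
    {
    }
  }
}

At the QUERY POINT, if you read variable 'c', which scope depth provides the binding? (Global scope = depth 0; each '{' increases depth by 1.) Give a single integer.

Answer: 1

Derivation:
Step 1: declare a=5 at depth 0
Step 2: declare c=(read a)=5 at depth 0
Step 3: declare f=60 at depth 0
Step 4: enter scope (depth=1)
Step 5: declare a=(read c)=5 at depth 1
Step 6: declare d=(read a)=5 at depth 1
Step 7: declare c=72 at depth 1
Step 8: declare b=(read c)=72 at depth 1
Step 9: declare c=(read b)=72 at depth 1
Visible at query point: a=5 b=72 c=72 d=5 f=60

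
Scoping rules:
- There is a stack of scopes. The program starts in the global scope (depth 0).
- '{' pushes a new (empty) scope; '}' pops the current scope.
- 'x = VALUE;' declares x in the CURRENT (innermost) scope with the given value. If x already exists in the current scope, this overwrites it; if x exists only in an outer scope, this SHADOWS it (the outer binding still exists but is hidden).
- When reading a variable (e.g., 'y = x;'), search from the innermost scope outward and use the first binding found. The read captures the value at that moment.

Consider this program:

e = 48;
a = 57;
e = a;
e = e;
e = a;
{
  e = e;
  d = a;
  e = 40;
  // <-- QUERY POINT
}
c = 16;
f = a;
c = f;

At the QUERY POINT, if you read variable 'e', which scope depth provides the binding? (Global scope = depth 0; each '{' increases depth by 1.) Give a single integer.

Answer: 1

Derivation:
Step 1: declare e=48 at depth 0
Step 2: declare a=57 at depth 0
Step 3: declare e=(read a)=57 at depth 0
Step 4: declare e=(read e)=57 at depth 0
Step 5: declare e=(read a)=57 at depth 0
Step 6: enter scope (depth=1)
Step 7: declare e=(read e)=57 at depth 1
Step 8: declare d=(read a)=57 at depth 1
Step 9: declare e=40 at depth 1
Visible at query point: a=57 d=57 e=40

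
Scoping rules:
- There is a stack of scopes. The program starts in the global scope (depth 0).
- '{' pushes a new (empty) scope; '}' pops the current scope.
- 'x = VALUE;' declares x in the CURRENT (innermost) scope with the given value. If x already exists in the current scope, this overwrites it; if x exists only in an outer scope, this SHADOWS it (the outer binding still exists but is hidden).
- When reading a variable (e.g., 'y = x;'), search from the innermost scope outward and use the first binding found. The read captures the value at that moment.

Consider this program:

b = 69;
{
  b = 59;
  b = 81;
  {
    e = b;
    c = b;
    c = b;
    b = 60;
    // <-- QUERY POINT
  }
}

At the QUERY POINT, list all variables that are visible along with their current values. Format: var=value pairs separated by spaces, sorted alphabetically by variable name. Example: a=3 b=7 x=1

Answer: b=60 c=81 e=81

Derivation:
Step 1: declare b=69 at depth 0
Step 2: enter scope (depth=1)
Step 3: declare b=59 at depth 1
Step 4: declare b=81 at depth 1
Step 5: enter scope (depth=2)
Step 6: declare e=(read b)=81 at depth 2
Step 7: declare c=(read b)=81 at depth 2
Step 8: declare c=(read b)=81 at depth 2
Step 9: declare b=60 at depth 2
Visible at query point: b=60 c=81 e=81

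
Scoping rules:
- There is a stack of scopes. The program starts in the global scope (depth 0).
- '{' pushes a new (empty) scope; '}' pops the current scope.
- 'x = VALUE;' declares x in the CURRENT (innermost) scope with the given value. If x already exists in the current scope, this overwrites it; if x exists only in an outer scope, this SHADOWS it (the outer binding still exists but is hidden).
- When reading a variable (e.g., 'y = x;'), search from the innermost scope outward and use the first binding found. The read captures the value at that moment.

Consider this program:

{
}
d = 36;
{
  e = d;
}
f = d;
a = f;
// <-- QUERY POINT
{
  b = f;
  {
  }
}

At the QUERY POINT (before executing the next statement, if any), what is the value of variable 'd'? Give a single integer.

Answer: 36

Derivation:
Step 1: enter scope (depth=1)
Step 2: exit scope (depth=0)
Step 3: declare d=36 at depth 0
Step 4: enter scope (depth=1)
Step 5: declare e=(read d)=36 at depth 1
Step 6: exit scope (depth=0)
Step 7: declare f=(read d)=36 at depth 0
Step 8: declare a=(read f)=36 at depth 0
Visible at query point: a=36 d=36 f=36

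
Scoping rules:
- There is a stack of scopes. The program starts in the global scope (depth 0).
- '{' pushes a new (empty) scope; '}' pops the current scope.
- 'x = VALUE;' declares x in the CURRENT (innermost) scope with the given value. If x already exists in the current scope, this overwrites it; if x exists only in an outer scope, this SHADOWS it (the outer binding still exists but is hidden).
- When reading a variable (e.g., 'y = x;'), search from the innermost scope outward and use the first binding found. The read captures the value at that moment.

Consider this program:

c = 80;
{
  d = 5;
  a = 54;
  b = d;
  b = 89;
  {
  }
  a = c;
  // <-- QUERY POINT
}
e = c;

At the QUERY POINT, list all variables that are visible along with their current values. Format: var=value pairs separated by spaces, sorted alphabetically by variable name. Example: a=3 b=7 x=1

Step 1: declare c=80 at depth 0
Step 2: enter scope (depth=1)
Step 3: declare d=5 at depth 1
Step 4: declare a=54 at depth 1
Step 5: declare b=(read d)=5 at depth 1
Step 6: declare b=89 at depth 1
Step 7: enter scope (depth=2)
Step 8: exit scope (depth=1)
Step 9: declare a=(read c)=80 at depth 1
Visible at query point: a=80 b=89 c=80 d=5

Answer: a=80 b=89 c=80 d=5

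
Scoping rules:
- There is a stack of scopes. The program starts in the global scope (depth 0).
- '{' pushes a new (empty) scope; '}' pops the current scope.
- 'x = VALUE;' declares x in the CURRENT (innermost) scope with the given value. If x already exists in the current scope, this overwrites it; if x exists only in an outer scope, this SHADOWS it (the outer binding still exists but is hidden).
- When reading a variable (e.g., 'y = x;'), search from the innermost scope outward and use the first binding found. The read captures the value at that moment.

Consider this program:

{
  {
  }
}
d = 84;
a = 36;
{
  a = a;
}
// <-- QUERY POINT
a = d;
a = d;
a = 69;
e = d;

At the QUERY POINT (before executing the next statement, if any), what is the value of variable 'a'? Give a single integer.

Step 1: enter scope (depth=1)
Step 2: enter scope (depth=2)
Step 3: exit scope (depth=1)
Step 4: exit scope (depth=0)
Step 5: declare d=84 at depth 0
Step 6: declare a=36 at depth 0
Step 7: enter scope (depth=1)
Step 8: declare a=(read a)=36 at depth 1
Step 9: exit scope (depth=0)
Visible at query point: a=36 d=84

Answer: 36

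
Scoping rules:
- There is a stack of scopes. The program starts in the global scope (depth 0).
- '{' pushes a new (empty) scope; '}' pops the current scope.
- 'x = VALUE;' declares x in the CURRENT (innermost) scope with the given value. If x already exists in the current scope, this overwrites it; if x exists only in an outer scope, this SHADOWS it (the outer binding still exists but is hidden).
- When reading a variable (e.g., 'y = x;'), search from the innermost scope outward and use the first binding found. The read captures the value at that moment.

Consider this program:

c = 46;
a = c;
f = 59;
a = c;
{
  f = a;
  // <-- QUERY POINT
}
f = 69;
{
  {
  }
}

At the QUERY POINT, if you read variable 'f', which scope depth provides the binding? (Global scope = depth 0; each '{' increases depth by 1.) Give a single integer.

Step 1: declare c=46 at depth 0
Step 2: declare a=(read c)=46 at depth 0
Step 3: declare f=59 at depth 0
Step 4: declare a=(read c)=46 at depth 0
Step 5: enter scope (depth=1)
Step 6: declare f=(read a)=46 at depth 1
Visible at query point: a=46 c=46 f=46

Answer: 1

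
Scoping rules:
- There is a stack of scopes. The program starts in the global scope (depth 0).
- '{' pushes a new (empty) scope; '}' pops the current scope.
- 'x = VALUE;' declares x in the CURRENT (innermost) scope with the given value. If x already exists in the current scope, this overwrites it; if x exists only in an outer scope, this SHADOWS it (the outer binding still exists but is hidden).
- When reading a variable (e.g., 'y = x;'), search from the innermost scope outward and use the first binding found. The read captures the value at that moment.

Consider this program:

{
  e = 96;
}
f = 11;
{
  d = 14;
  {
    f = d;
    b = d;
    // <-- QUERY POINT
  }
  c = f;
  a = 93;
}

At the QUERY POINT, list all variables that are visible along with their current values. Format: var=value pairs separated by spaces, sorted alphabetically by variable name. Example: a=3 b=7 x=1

Answer: b=14 d=14 f=14

Derivation:
Step 1: enter scope (depth=1)
Step 2: declare e=96 at depth 1
Step 3: exit scope (depth=0)
Step 4: declare f=11 at depth 0
Step 5: enter scope (depth=1)
Step 6: declare d=14 at depth 1
Step 7: enter scope (depth=2)
Step 8: declare f=(read d)=14 at depth 2
Step 9: declare b=(read d)=14 at depth 2
Visible at query point: b=14 d=14 f=14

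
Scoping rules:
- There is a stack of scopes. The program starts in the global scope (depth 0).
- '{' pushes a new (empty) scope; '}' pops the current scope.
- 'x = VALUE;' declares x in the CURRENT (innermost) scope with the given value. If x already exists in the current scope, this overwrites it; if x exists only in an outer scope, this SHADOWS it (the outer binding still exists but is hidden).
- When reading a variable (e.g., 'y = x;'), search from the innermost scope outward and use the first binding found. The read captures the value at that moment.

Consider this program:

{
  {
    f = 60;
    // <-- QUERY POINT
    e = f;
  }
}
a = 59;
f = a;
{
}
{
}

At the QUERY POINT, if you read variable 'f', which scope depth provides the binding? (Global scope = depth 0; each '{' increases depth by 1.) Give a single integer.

Step 1: enter scope (depth=1)
Step 2: enter scope (depth=2)
Step 3: declare f=60 at depth 2
Visible at query point: f=60

Answer: 2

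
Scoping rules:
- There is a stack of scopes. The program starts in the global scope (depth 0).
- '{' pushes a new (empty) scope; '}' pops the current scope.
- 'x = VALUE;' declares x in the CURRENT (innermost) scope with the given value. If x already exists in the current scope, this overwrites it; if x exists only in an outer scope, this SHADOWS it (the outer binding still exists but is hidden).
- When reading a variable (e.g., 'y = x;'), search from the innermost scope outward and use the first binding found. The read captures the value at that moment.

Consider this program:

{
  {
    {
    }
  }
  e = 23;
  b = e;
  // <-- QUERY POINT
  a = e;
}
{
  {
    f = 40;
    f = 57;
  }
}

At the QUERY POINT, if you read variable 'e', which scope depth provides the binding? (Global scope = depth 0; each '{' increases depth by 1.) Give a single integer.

Step 1: enter scope (depth=1)
Step 2: enter scope (depth=2)
Step 3: enter scope (depth=3)
Step 4: exit scope (depth=2)
Step 5: exit scope (depth=1)
Step 6: declare e=23 at depth 1
Step 7: declare b=(read e)=23 at depth 1
Visible at query point: b=23 e=23

Answer: 1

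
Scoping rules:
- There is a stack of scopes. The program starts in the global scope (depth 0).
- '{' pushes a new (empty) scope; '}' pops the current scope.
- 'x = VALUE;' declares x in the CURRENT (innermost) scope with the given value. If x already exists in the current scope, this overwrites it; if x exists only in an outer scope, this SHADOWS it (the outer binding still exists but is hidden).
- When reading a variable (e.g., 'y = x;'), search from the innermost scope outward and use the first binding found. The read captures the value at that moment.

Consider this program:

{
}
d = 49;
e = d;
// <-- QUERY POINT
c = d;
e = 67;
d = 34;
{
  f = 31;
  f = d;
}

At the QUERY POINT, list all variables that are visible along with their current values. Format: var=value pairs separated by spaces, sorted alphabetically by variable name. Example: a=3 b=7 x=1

Answer: d=49 e=49

Derivation:
Step 1: enter scope (depth=1)
Step 2: exit scope (depth=0)
Step 3: declare d=49 at depth 0
Step 4: declare e=(read d)=49 at depth 0
Visible at query point: d=49 e=49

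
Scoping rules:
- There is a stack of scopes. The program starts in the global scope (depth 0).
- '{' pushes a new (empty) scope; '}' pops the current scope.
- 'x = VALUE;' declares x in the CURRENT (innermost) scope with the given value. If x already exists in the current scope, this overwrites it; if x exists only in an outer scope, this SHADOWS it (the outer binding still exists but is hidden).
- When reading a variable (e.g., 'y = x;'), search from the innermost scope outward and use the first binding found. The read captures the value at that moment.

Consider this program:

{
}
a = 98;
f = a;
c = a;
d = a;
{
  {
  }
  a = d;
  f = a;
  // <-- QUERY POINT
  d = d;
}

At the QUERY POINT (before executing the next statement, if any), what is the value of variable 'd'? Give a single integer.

Step 1: enter scope (depth=1)
Step 2: exit scope (depth=0)
Step 3: declare a=98 at depth 0
Step 4: declare f=(read a)=98 at depth 0
Step 5: declare c=(read a)=98 at depth 0
Step 6: declare d=(read a)=98 at depth 0
Step 7: enter scope (depth=1)
Step 8: enter scope (depth=2)
Step 9: exit scope (depth=1)
Step 10: declare a=(read d)=98 at depth 1
Step 11: declare f=(read a)=98 at depth 1
Visible at query point: a=98 c=98 d=98 f=98

Answer: 98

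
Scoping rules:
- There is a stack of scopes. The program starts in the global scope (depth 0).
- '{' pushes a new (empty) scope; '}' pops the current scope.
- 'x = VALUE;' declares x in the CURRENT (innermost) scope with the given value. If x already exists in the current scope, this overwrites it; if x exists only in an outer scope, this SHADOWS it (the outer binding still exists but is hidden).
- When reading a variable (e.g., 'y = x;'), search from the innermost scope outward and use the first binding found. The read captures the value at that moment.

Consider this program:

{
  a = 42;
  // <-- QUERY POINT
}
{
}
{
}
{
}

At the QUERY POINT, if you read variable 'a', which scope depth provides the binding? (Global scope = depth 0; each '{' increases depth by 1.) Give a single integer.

Answer: 1

Derivation:
Step 1: enter scope (depth=1)
Step 2: declare a=42 at depth 1
Visible at query point: a=42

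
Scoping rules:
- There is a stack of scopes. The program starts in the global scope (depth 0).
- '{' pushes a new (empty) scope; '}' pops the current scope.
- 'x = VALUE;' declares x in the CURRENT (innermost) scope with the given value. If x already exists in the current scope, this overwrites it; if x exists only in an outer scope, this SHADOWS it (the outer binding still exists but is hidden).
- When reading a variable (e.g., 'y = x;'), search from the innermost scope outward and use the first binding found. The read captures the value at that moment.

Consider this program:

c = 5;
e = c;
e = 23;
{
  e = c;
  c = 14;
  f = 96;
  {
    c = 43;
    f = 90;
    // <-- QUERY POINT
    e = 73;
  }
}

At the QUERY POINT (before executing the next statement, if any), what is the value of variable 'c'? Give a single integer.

Step 1: declare c=5 at depth 0
Step 2: declare e=(read c)=5 at depth 0
Step 3: declare e=23 at depth 0
Step 4: enter scope (depth=1)
Step 5: declare e=(read c)=5 at depth 1
Step 6: declare c=14 at depth 1
Step 7: declare f=96 at depth 1
Step 8: enter scope (depth=2)
Step 9: declare c=43 at depth 2
Step 10: declare f=90 at depth 2
Visible at query point: c=43 e=5 f=90

Answer: 43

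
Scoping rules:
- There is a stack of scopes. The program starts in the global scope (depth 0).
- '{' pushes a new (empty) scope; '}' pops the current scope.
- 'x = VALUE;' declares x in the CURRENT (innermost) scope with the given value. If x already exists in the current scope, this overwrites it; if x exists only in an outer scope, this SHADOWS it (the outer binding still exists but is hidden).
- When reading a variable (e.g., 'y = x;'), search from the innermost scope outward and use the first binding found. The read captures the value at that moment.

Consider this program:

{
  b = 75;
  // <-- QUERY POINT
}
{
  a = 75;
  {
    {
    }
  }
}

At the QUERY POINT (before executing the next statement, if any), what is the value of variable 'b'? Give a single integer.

Answer: 75

Derivation:
Step 1: enter scope (depth=1)
Step 2: declare b=75 at depth 1
Visible at query point: b=75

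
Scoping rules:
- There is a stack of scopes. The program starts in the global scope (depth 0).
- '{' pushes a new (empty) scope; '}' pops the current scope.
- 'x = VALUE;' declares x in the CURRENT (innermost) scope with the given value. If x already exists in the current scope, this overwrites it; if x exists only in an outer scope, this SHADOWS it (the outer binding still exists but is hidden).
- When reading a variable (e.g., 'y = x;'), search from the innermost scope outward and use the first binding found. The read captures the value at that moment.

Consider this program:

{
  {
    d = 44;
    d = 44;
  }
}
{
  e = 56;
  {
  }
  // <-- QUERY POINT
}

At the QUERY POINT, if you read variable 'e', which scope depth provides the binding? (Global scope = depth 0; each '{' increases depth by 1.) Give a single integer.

Answer: 1

Derivation:
Step 1: enter scope (depth=1)
Step 2: enter scope (depth=2)
Step 3: declare d=44 at depth 2
Step 4: declare d=44 at depth 2
Step 5: exit scope (depth=1)
Step 6: exit scope (depth=0)
Step 7: enter scope (depth=1)
Step 8: declare e=56 at depth 1
Step 9: enter scope (depth=2)
Step 10: exit scope (depth=1)
Visible at query point: e=56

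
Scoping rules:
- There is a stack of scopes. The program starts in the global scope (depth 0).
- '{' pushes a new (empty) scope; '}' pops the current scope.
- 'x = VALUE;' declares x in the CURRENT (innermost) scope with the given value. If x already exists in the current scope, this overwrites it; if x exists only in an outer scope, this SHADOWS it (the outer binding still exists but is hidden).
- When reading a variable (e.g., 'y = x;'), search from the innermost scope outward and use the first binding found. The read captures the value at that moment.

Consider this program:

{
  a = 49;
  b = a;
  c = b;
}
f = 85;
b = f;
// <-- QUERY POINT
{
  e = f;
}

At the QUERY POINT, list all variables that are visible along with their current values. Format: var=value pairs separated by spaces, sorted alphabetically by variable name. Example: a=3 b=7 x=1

Step 1: enter scope (depth=1)
Step 2: declare a=49 at depth 1
Step 3: declare b=(read a)=49 at depth 1
Step 4: declare c=(read b)=49 at depth 1
Step 5: exit scope (depth=0)
Step 6: declare f=85 at depth 0
Step 7: declare b=(read f)=85 at depth 0
Visible at query point: b=85 f=85

Answer: b=85 f=85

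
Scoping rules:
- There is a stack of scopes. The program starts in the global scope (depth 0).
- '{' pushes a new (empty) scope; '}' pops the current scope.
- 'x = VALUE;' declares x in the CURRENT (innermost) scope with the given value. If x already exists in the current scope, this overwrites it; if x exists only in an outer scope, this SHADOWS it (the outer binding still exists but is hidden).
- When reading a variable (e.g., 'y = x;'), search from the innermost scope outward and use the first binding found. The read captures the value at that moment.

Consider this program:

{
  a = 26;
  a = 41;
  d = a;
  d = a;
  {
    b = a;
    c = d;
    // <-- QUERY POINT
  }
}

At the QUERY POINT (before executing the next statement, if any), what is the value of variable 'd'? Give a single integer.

Step 1: enter scope (depth=1)
Step 2: declare a=26 at depth 1
Step 3: declare a=41 at depth 1
Step 4: declare d=(read a)=41 at depth 1
Step 5: declare d=(read a)=41 at depth 1
Step 6: enter scope (depth=2)
Step 7: declare b=(read a)=41 at depth 2
Step 8: declare c=(read d)=41 at depth 2
Visible at query point: a=41 b=41 c=41 d=41

Answer: 41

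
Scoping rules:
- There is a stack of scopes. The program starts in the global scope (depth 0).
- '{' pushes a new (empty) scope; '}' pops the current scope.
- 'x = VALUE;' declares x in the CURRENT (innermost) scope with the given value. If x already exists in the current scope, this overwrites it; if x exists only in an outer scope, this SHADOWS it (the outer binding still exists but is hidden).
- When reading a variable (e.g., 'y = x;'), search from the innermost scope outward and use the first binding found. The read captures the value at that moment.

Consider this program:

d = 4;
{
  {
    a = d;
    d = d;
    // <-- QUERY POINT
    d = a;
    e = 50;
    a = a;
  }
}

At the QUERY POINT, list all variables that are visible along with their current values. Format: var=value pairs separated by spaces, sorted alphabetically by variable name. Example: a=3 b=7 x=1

Answer: a=4 d=4

Derivation:
Step 1: declare d=4 at depth 0
Step 2: enter scope (depth=1)
Step 3: enter scope (depth=2)
Step 4: declare a=(read d)=4 at depth 2
Step 5: declare d=(read d)=4 at depth 2
Visible at query point: a=4 d=4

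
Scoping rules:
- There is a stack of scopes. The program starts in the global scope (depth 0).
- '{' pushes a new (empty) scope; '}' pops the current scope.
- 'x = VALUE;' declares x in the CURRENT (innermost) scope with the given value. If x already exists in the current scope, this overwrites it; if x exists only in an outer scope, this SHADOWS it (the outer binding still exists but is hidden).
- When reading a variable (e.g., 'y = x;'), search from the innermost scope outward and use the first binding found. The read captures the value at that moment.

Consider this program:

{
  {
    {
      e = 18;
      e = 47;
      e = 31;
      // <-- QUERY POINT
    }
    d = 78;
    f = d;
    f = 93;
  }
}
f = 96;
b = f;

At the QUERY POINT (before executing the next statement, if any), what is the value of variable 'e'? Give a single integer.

Step 1: enter scope (depth=1)
Step 2: enter scope (depth=2)
Step 3: enter scope (depth=3)
Step 4: declare e=18 at depth 3
Step 5: declare e=47 at depth 3
Step 6: declare e=31 at depth 3
Visible at query point: e=31

Answer: 31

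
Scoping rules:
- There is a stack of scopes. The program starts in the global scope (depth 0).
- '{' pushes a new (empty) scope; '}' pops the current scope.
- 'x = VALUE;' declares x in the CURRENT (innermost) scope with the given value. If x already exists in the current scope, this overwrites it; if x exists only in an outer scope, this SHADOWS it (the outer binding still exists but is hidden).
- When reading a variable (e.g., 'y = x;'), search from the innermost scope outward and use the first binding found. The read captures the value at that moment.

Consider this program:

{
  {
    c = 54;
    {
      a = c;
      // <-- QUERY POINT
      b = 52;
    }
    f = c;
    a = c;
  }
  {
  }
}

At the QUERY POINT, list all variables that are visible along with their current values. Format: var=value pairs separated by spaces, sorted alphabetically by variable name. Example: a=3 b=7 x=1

Step 1: enter scope (depth=1)
Step 2: enter scope (depth=2)
Step 3: declare c=54 at depth 2
Step 4: enter scope (depth=3)
Step 5: declare a=(read c)=54 at depth 3
Visible at query point: a=54 c=54

Answer: a=54 c=54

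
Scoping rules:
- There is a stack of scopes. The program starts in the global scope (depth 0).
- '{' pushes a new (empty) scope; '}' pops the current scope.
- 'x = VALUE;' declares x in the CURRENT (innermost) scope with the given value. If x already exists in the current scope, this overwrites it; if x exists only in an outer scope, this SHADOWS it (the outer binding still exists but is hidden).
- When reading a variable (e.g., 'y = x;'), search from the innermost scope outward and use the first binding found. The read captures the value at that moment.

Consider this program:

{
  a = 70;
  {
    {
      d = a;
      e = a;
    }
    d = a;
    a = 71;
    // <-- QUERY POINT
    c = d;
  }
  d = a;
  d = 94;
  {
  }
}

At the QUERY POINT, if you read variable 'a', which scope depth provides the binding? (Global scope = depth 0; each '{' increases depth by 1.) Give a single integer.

Answer: 2

Derivation:
Step 1: enter scope (depth=1)
Step 2: declare a=70 at depth 1
Step 3: enter scope (depth=2)
Step 4: enter scope (depth=3)
Step 5: declare d=(read a)=70 at depth 3
Step 6: declare e=(read a)=70 at depth 3
Step 7: exit scope (depth=2)
Step 8: declare d=(read a)=70 at depth 2
Step 9: declare a=71 at depth 2
Visible at query point: a=71 d=70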